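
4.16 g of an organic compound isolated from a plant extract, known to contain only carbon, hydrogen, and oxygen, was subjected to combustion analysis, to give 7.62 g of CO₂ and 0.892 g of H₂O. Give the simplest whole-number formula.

C7H4O5

mol C = 7.62 g CO₂ ÷ 44.009 g/mol = 0.1731 mol
mol H = 2 × 0.892 g H₂O ÷ 18.015 g/mol = 0.09903 mol
mass O = 4.16 − (2.080 + 0.09982) = 1.981 g → mol O = 1.981 ÷ 15.999 = 0.1238 mol
Divide by the smallest (0.09903 mol): C 1.748, H 1.000, O 1.250
Multiplying each by 4 gives whole numbers: C 6.99, H 4.00, O 5.00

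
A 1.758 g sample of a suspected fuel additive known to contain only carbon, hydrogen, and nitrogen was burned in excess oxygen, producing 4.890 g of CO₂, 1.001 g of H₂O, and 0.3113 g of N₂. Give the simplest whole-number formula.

C5H5N

mol C = 4.890 g CO₂ ÷ 44.009 g/mol = 0.11111 mol
mol H = 2 × 1.001 g H₂O ÷ 18.015 g/mol = 0.11113 mol
mol N = 2 × 0.3113 g N₂ ÷ 28.014 g/mol = 0.022225 mol
Divide by the smallest (0.022225 mol): C 5.000, H 5.000, N 1.000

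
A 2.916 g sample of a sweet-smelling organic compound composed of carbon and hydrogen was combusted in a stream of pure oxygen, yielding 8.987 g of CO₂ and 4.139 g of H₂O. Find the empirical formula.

C4H9

mol C = 8.987 g CO₂ ÷ 44.009 g/mol = 0.20421 mol
mol H = 2 × 4.139 g H₂O ÷ 18.015 g/mol = 0.45951 mol
Divide by the smallest (0.20421 mol): C 1.000, H 2.250
Multiplying each by 4 gives whole numbers: C 4.00, H 9.00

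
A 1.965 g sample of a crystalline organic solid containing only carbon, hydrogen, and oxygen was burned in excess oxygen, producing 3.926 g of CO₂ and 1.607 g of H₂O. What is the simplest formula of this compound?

C2H4O

mol C = 3.926 g CO₂ ÷ 44.009 g/mol = 0.089209 mol
mol H = 2 × 1.607 g H₂O ÷ 18.015 g/mol = 0.17841 mol
mass O = 1.965 − (1.0715 + 0.17983) = 0.71368 g → mol O = 0.71368 ÷ 15.999 = 0.044608 mol
Divide by the smallest (0.044608 mol): C 2.000, H 3.999, O 1.000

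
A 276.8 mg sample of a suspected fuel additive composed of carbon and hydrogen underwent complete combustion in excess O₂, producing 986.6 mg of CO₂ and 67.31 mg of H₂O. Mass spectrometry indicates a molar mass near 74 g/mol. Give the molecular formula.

C6H2

mol C = 0.9866 g CO₂ ÷ 44.009 g/mol = 0.022418 mol
mol H = 2 × 0.06731 g H₂O ÷ 18.015 g/mol = 0.0074727 mol
Divide by the smallest (0.0074727 mol): C 3.000, H 1.000
Empirical formula: C3H
Empirical-formula mass = 37.04 g/mol; 74 ÷ 37.04 ≈ 2, so the molecular formula is C6H2.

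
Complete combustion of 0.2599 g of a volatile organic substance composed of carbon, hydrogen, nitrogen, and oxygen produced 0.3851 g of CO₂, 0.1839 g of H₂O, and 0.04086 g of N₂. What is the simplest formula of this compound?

C3H7NO2

mol C = 0.3851 g CO₂ ÷ 44.009 g/mol = 0.0087505 mol
mol H = 2 × 0.1839 g H₂O ÷ 18.015 g/mol = 0.020416 mol
mol N = 2 × 0.04086 g N₂ ÷ 28.014 g/mol = 0.0029171 mol
mass O = 0.2599 − (0.10510 + 0.020580 + 0.040860) = 0.093358 g → mol O = 0.093358 ÷ 15.999 = 0.0058353 mol
Divide by the smallest (0.0029171 mol): C 3.000, H 6.999, N 1.000, O 2.000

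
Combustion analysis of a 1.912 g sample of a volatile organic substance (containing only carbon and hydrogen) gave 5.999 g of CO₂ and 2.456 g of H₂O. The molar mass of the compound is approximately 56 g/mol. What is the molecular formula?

C4H8

mol C = 5.999 g CO₂ ÷ 44.009 g/mol = 0.13631 mol
mol H = 2 × 2.456 g H₂O ÷ 18.015 g/mol = 0.27266 mol
Divide by the smallest (0.13631 mol): C 1.000, H 2.000
Empirical formula: CH2
Empirical-formula mass = 14.03 g/mol; 56 ÷ 14.03 ≈ 4, so the molecular formula is C4H8.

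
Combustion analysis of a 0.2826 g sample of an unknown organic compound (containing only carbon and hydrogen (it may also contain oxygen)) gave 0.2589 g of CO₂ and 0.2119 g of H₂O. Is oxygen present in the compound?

mol C = 0.2589 g CO₂ ÷ 44.009 g/mol = 0.0058829 mol
mol H = 2 × 0.2119 g H₂O ÷ 18.015 g/mol = 0.023525 mol
C and H account for only 0.094372 g of the 0.2826 g sample; the remaining 0.18823 g must be oxygen.

yes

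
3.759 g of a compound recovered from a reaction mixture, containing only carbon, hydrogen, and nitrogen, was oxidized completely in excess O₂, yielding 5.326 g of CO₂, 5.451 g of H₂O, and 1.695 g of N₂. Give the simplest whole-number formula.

mol C = 5.326 g CO₂ ÷ 44.009 g/mol = 0.12102 mol
mol H = 2 × 5.451 g H₂O ÷ 18.015 g/mol = 0.60516 mol
mol N = 2 × 1.695 g N₂ ÷ 28.014 g/mol = 0.12101 mol
Divide by the smallest (0.12101 mol): C 1.000, H 5.001, N 1.000

CH5N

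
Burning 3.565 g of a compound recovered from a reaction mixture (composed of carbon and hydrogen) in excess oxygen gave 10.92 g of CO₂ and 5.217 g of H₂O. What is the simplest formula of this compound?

mol C = 10.92 g CO₂ ÷ 44.009 g/mol = 0.24813 mol
mol H = 2 × 5.217 g H₂O ÷ 18.015 g/mol = 0.57918 mol
Divide by the smallest (0.24813 mol): C 1.000, H 2.334
Multiplying each by 3 gives whole numbers: C 3.00, H 7.00

C3H7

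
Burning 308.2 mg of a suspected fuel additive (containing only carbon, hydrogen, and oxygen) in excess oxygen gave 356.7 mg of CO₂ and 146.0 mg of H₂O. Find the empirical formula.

mol C = 0.3567 g CO₂ ÷ 44.009 g/mol = 0.0081052 mol
mol H = 2 × 0.1460 g H₂O ÷ 18.015 g/mol = 0.016209 mol
mass O = 0.3082 − (0.097351 + 0.016338) = 0.19451 g → mol O = 0.19451 ÷ 15.999 = 0.012158 mol
Divide by the smallest (0.0081052 mol): C 1.000, H 2.000, O 1.500
Multiplying each by 2 gives whole numbers: C 2.00, H 4.00, O 3.00

C2H4O3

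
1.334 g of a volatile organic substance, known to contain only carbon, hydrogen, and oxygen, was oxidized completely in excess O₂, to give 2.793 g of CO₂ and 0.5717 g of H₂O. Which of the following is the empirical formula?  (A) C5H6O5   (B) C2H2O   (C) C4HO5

mol C = 2.793 g CO₂ ÷ 44.009 g/mol = 0.063464 mol
mol H = 2 × 0.5717 g H₂O ÷ 18.015 g/mol = 0.063469 mol
mass O = 1.334 − (0.76227 + 0.063977) = 0.50775 g → mol O = 0.50775 ÷ 15.999 = 0.031737 mol
Divide by the smallest (0.031737 mol): C 2.000, H 2.000, O 1.000

(B) C2H2O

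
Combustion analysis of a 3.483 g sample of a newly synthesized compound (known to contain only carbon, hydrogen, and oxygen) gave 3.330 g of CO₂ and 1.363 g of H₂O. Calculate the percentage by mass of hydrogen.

4.38%

mol C = 3.330 g CO₂ ÷ 44.009 g/mol = 0.075666 mol
mol H = 2 × 1.363 g H₂O ÷ 18.015 g/mol = 0.15132 mol
mass O = 3.483 − (0.90883 + 0.15253) = 2.4216 g → mol O = 2.4216 ÷ 15.999 = 0.15136 mol
mass % H = 0.15253 g ÷ 3.483 g × 100%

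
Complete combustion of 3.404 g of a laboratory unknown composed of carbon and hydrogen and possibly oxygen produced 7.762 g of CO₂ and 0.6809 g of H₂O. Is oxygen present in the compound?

yes

mol C = 7.762 g CO₂ ÷ 44.009 g/mol = 0.17637 mol
mol H = 2 × 0.6809 g H₂O ÷ 18.015 g/mol = 0.075593 mol
C and H account for only 2.1946 g of the 3.404 g sample; the remaining 1.2094 g must be oxygen.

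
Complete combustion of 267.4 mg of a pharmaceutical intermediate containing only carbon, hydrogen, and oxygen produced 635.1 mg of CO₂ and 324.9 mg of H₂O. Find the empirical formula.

mol C = 0.6351 g CO₂ ÷ 44.009 g/mol = 0.014431 mol
mol H = 2 × 0.3249 g H₂O ÷ 18.015 g/mol = 0.036070 mol
mass O = 0.2674 − (0.17333 + 0.036359) = 0.057709 g → mol O = 0.057709 ÷ 15.999 = 0.0036070 mol
Divide by the smallest (0.0036070 mol): C 4.001, H 10.000, O 1.000

C4H10O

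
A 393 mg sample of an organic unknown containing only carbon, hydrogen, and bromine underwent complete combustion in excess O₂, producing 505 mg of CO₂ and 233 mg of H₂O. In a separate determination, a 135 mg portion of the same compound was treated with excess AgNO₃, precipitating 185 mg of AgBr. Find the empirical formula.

C4H9Br

mol C = 0.505 g CO₂ ÷ 44.009 g/mol = 0.01147 mol
mol H = 2 × 0.233 g H₂O ÷ 18.015 g/mol = 0.02587 mol
From the AgBr data: mol Br per gram of compound = (0.185 ÷ 187.772) ÷ 0.135 = 0.007298 mol/g, so in the 0.393 g combustion sample mol Br = 0.002868 mol
Divide by the smallest (0.002868 mol): C 4.001, H 9.019, Br 1.000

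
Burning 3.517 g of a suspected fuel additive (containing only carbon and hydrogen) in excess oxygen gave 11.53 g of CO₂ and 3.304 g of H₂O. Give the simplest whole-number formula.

C5H7

mol C = 11.53 g CO₂ ÷ 44.009 g/mol = 0.26199 mol
mol H = 2 × 3.304 g H₂O ÷ 18.015 g/mol = 0.36681 mol
Divide by the smallest (0.26199 mol): C 1.000, H 1.400
Multiplying each by 5 gives whole numbers: C 5.00, H 7.00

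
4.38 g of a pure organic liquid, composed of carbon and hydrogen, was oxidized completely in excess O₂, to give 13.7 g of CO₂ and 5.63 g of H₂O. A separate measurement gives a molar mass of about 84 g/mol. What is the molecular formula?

C6H12

mol C = 13.7 g CO₂ ÷ 44.009 g/mol = 0.3113 mol
mol H = 2 × 5.63 g H₂O ÷ 18.015 g/mol = 0.6250 mol
Divide by the smallest (0.3113 mol): C 1.000, H 2.008
Empirical formula: CH2
Empirical-formula mass = 14.03 g/mol; 84 ÷ 14.03 ≈ 6, so the molecular formula is C6H12.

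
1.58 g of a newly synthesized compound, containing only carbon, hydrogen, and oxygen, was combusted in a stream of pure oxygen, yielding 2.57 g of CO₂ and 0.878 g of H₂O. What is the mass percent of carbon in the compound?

mol C = 2.57 g CO₂ ÷ 44.009 g/mol = 0.05840 mol
mol H = 2 × 0.878 g H₂O ÷ 18.015 g/mol = 0.09747 mol
mass O = 1.58 − (0.7014 + 0.09825) = 0.7803 g → mol O = 0.7803 ÷ 15.999 = 0.04877 mol
mass % C = 0.7014 g ÷ 1.58 g × 100%

44.4%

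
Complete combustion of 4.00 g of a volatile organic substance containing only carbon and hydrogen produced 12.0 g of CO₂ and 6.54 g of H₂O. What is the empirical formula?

mol C = 12.0 g CO₂ ÷ 44.009 g/mol = 0.2727 mol
mol H = 2 × 6.54 g H₂O ÷ 18.015 g/mol = 0.7261 mol
Divide by the smallest (0.2727 mol): C 1.000, H 2.663
Multiplying each by 3 gives whole numbers: C 3.00, H 7.99

C3H8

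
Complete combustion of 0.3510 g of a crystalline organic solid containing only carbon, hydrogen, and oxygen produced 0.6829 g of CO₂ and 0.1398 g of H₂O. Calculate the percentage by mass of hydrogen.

4.46%

mol C = 0.6829 g CO₂ ÷ 44.009 g/mol = 0.015517 mol
mol H = 2 × 0.1398 g H₂O ÷ 18.015 g/mol = 0.015520 mol
mass O = 0.3510 − (0.18638 + 0.015645) = 0.14898 g → mol O = 0.14898 ÷ 15.999 = 0.0093117 mol
mass % H = 0.015645 g ÷ 0.3510 g × 100%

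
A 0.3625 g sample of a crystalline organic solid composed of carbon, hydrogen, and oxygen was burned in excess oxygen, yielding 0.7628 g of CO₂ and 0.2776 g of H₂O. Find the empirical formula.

mol C = 0.7628 g CO₂ ÷ 44.009 g/mol = 0.017333 mol
mol H = 2 × 0.2776 g H₂O ÷ 18.015 g/mol = 0.030819 mol
mass O = 0.3625 − (0.20818 + 0.031065) = 0.12325 g → mol O = 0.12325 ÷ 15.999 = 0.0077036 mol
Divide by the smallest (0.0077036 mol): C 2.250, H 4.001, O 1.000
Multiplying each by 4 gives whole numbers: C 9.00, H 16.00, O 4.00

C9H16O4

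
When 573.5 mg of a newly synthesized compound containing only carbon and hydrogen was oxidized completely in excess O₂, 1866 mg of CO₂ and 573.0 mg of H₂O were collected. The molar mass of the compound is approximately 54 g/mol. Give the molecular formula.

mol C = 1.866 g CO₂ ÷ 44.009 g/mol = 0.042400 mol
mol H = 2 × 0.5730 g H₂O ÷ 18.015 g/mol = 0.063614 mol
Divide by the smallest (0.042400 mol): C 1.000, H 1.500
Multiplying each by 2 gives whole numbers: C 2.00, H 3.00
Empirical formula: C2H3
Empirical-formula mass = 27.05 g/mol; 54 ÷ 27.05 ≈ 2, so the molecular formula is C4H6.

C4H6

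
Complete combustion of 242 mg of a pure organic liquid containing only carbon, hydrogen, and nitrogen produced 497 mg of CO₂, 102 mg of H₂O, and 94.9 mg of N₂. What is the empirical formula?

mol C = 0.497 g CO₂ ÷ 44.009 g/mol = 0.01129 mol
mol H = 2 × 0.102 g H₂O ÷ 18.015 g/mol = 0.01132 mol
mol N = 2 × 0.0949 g N₂ ÷ 28.014 g/mol = 0.006775 mol
Divide by the smallest (0.006775 mol): C 1.667, H 1.671, N 1.000
Multiplying each by 3 gives whole numbers: C 5.00, H 5.01, N 3.00

C5H5N3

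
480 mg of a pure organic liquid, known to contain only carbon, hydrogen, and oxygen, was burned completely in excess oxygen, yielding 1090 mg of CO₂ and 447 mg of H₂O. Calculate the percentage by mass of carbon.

mol C = 1.09 g CO₂ ÷ 44.009 g/mol = 0.02477 mol
mol H = 2 × 0.447 g H₂O ÷ 18.015 g/mol = 0.04963 mol
mass O = 0.480 − (0.2975 + 0.05002) = 0.1325 g → mol O = 0.1325 ÷ 15.999 = 0.008281 mol
mass % C = 0.2975 g ÷ 0.480 g × 100%

62.0%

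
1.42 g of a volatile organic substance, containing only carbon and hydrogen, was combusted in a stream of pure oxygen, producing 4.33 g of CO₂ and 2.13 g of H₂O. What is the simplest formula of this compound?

mol C = 4.33 g CO₂ ÷ 44.009 g/mol = 0.09839 mol
mol H = 2 × 2.13 g H₂O ÷ 18.015 g/mol = 0.2365 mol
Divide by the smallest (0.09839 mol): C 1.000, H 2.403
Multiplying each by 5 gives whole numbers: C 5.00, H 12.02

C5H12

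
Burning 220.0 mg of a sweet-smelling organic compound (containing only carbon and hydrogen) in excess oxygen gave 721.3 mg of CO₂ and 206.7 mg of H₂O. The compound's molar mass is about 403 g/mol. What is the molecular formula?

mol C = 0.7213 g CO₂ ÷ 44.009 g/mol = 0.016390 mol
mol H = 2 × 0.2067 g H₂O ÷ 18.015 g/mol = 0.022948 mol
Divide by the smallest (0.016390 mol): C 1.000, H 1.400
Multiplying each by 5 gives whole numbers: C 5.00, H 7.00
Empirical formula: C5H7
Empirical-formula mass = 67.11 g/mol; 403 ÷ 67.11 ≈ 6, so the molecular formula is C30H42.

C30H42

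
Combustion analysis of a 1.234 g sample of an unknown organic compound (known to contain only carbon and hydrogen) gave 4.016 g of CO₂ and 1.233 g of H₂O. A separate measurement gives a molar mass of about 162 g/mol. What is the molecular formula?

C12H18

mol C = 4.016 g CO₂ ÷ 44.009 g/mol = 0.091254 mol
mol H = 2 × 1.233 g H₂O ÷ 18.015 g/mol = 0.13689 mol
Divide by the smallest (0.091254 mol): C 1.000, H 1.500
Multiplying each by 2 gives whole numbers: C 2.00, H 3.00
Empirical formula: C2H3
Empirical-formula mass = 27.05 g/mol; 162 ÷ 27.05 ≈ 6, so the molecular formula is C12H18.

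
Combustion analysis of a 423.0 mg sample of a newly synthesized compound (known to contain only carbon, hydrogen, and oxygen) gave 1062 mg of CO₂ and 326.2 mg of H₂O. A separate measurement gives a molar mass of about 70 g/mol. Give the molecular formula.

C4H6O

mol C = 1.062 g CO₂ ÷ 44.009 g/mol = 0.024131 mol
mol H = 2 × 0.3262 g H₂O ÷ 18.015 g/mol = 0.036214 mol
mass O = 0.4230 − (0.28984 + 0.036504) = 0.096653 g → mol O = 0.096653 ÷ 15.999 = 0.0060412 mol
Divide by the smallest (0.0060412 mol): C 3.994, H 5.995, O 1.000
Empirical formula: C4H6O
Empirical-formula mass = 70.09 g/mol; 70 ÷ 70.09 ≈ 1, so the molecular formula is C4H6O.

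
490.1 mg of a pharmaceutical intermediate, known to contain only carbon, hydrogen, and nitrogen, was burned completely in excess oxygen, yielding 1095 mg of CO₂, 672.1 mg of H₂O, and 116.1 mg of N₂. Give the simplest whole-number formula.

C3H9N

mol C = 1.095 g CO₂ ÷ 44.009 g/mol = 0.024881 mol
mol H = 2 × 0.6721 g H₂O ÷ 18.015 g/mol = 0.074616 mol
mol N = 2 × 0.1161 g N₂ ÷ 28.014 g/mol = 0.0082887 mol
Divide by the smallest (0.0082887 mol): C 3.002, H 9.002, N 1.000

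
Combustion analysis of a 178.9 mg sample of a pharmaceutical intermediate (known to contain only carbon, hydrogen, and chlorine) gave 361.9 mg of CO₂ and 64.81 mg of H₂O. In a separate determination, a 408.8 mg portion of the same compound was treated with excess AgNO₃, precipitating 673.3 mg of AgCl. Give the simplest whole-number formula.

C8H7Cl2

mol C = 0.3619 g CO₂ ÷ 44.009 g/mol = 0.0082233 mol
mol H = 2 × 0.06481 g H₂O ÷ 18.015 g/mol = 0.0071951 mol
From the AgCl data: mol Cl per gram of compound = (0.6733 ÷ 143.318) ÷ 0.4088 = 0.011492 mol/g, so in the 0.1789 g combustion sample mol Cl = 0.0020559 mol
Divide by the smallest (0.0020559 mol): C 4.000, H 3.500, Cl 1.000
Multiplying each by 2 gives whole numbers: C 8.00, H 7.00, Cl 2.00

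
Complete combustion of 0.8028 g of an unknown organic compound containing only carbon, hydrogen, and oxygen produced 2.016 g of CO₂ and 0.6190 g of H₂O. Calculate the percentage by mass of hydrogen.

mol C = 2.016 g CO₂ ÷ 44.009 g/mol = 0.045809 mol
mol H = 2 × 0.6190 g H₂O ÷ 18.015 g/mol = 0.068721 mol
mass O = 0.8028 − (0.55021 + 0.069270) = 0.18332 g → mol O = 0.18332 ÷ 15.999 = 0.011458 mol
mass % H = 0.069270 g ÷ 0.8028 g × 100%

8.63%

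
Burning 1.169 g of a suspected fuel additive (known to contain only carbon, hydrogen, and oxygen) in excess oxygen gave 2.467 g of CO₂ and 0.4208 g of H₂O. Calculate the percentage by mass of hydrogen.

mol C = 2.467 g CO₂ ÷ 44.009 g/mol = 0.056057 mol
mol H = 2 × 0.4208 g H₂O ÷ 18.015 g/mol = 0.046717 mol
mass O = 1.169 − (0.67330 + 0.047090) = 0.44861 g → mol O = 0.44861 ÷ 15.999 = 0.028040 mol
mass % H = 0.047090 g ÷ 1.169 g × 100%

4.03%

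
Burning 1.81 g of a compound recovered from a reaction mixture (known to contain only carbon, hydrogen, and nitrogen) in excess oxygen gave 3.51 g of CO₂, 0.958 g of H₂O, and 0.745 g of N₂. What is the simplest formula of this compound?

C3H4N2

mol C = 3.51 g CO₂ ÷ 44.009 g/mol = 0.07976 mol
mol H = 2 × 0.958 g H₂O ÷ 18.015 g/mol = 0.1064 mol
mol N = 2 × 0.745 g N₂ ÷ 28.014 g/mol = 0.05319 mol
Divide by the smallest (0.05319 mol): C 1.500, H 2.000, N 1.000
Multiplying each by 2 gives whole numbers: C 3.00, H 4.00, N 2.00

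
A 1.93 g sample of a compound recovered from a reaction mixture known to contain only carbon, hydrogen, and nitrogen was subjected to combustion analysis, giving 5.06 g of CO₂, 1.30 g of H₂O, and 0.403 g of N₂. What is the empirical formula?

mol C = 5.06 g CO₂ ÷ 44.009 g/mol = 0.1150 mol
mol H = 2 × 1.30 g H₂O ÷ 18.015 g/mol = 0.1443 mol
mol N = 2 × 0.403 g N₂ ÷ 28.014 g/mol = 0.02877 mol
Divide by the smallest (0.02877 mol): C 3.996, H 5.016, N 1.000

C4H5N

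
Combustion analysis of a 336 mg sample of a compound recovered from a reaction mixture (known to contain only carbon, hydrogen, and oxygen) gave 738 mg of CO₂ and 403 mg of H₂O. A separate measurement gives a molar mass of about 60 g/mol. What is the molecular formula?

mol C = 0.738 g CO₂ ÷ 44.009 g/mol = 0.01677 mol
mol H = 2 × 0.403 g H₂O ÷ 18.015 g/mol = 0.04474 mol
mass O = 0.336 − (0.2014 + 0.04510) = 0.08949 g → mol O = 0.08949 ÷ 15.999 = 0.005593 mol
Divide by the smallest (0.005593 mol): C 2.998, H 7.999, O 1.000
Empirical formula: C3H8O
Empirical-formula mass = 60.10 g/mol; 60 ÷ 60.10 ≈ 1, so the molecular formula is C3H8O.

C3H8O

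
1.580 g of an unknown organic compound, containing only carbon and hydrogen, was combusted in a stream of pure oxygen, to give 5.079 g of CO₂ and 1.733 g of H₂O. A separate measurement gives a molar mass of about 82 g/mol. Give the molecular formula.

mol C = 5.079 g CO₂ ÷ 44.009 g/mol = 0.11541 mol
mol H = 2 × 1.733 g H₂O ÷ 18.015 g/mol = 0.19240 mol
Divide by the smallest (0.11541 mol): C 1.000, H 1.667
Multiplying each by 3 gives whole numbers: C 3.00, H 5.00
Empirical formula: C3H5
Empirical-formula mass = 41.07 g/mol; 82 ÷ 41.07 ≈ 2, so the molecular formula is C6H10.

C6H10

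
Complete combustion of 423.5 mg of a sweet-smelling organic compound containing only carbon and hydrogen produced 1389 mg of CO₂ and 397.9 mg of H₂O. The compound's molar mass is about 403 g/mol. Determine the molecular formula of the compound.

mol C = 1.389 g CO₂ ÷ 44.009 g/mol = 0.031562 mol
mol H = 2 × 0.3979 g H₂O ÷ 18.015 g/mol = 0.044174 mol
Divide by the smallest (0.031562 mol): C 1.000, H 1.400
Multiplying each by 5 gives whole numbers: C 5.00, H 7.00
Empirical formula: C5H7
Empirical-formula mass = 67.11 g/mol; 403 ÷ 67.11 ≈ 6, so the molecular formula is C30H42.

C30H42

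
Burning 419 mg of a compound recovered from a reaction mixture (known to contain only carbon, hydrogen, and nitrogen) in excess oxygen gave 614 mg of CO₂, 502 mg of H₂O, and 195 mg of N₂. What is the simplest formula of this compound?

mol C = 0.614 g CO₂ ÷ 44.009 g/mol = 0.01395 mol
mol H = 2 × 0.502 g H₂O ÷ 18.015 g/mol = 0.05573 mol
mol N = 2 × 0.195 g N₂ ÷ 28.014 g/mol = 0.01392 mol
Divide by the smallest (0.01392 mol): C 1.002, H 4.003, N 1.000

CH4N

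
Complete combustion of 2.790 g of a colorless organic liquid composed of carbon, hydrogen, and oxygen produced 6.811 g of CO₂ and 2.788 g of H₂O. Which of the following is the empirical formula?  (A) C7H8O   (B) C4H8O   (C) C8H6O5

(B) C4H8O

mol C = 6.811 g CO₂ ÷ 44.009 g/mol = 0.15476 mol
mol H = 2 × 2.788 g H₂O ÷ 18.015 g/mol = 0.30952 mol
mass O = 2.790 − (1.8589 + 0.31200) = 0.61914 g → mol O = 0.61914 ÷ 15.999 = 0.038698 mol
Divide by the smallest (0.038698 mol): C 3.999, H 7.998, O 1.000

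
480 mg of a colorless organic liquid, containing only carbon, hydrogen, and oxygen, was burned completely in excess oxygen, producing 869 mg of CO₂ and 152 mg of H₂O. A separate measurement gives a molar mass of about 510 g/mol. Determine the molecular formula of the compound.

C21H18O15

mol C = 0.869 g CO₂ ÷ 44.009 g/mol = 0.01975 mol
mol H = 2 × 0.152 g H₂O ÷ 18.015 g/mol = 0.01687 mol
mass O = 0.480 − (0.2372 + 0.01701) = 0.2258 g → mol O = 0.2258 ÷ 15.999 = 0.01411 mol
Divide by the smallest (0.01411 mol): C 1.399, H 1.196, O 1.000
Multiplying each by 5 gives whole numbers: C 6.99, H 5.98, O 5.00
Empirical formula: C7H6O5
Empirical-formula mass = 170.12 g/mol; 510 ÷ 170.12 ≈ 3, so the molecular formula is C21H18O15.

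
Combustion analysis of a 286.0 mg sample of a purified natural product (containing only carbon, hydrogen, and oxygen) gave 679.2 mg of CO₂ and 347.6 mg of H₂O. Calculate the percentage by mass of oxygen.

21.58%

mol C = 0.6792 g CO₂ ÷ 44.009 g/mol = 0.015433 mol
mol H = 2 × 0.3476 g H₂O ÷ 18.015 g/mol = 0.038590 mol
mass O = 0.2860 − (0.18537 + 0.038899) = 0.061733 g → mol O = 0.061733 ÷ 15.999 = 0.0038586 mol
mass % O = 0.061733 g ÷ 0.2860 g × 100%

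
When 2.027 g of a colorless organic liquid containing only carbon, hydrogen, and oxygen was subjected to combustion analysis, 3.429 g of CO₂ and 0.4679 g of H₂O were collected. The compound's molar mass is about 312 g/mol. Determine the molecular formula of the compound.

mol C = 3.429 g CO₂ ÷ 44.009 g/mol = 0.077916 mol
mol H = 2 × 0.4679 g H₂O ÷ 18.015 g/mol = 0.051946 mol
mass O = 2.027 − (0.93585 + 0.052361) = 1.0388 g → mol O = 1.0388 ÷ 15.999 = 0.064929 mol
Divide by the smallest (0.051946 mol): C 1.500, H 1.000, O 1.250
Multiplying each by 4 gives whole numbers: C 6.00, H 4.00, O 5.00
Empirical formula: C6H4O5
Empirical-formula mass = 156.09 g/mol; 312 ÷ 156.09 ≈ 2, so the molecular formula is C12H8O10.

C12H8O10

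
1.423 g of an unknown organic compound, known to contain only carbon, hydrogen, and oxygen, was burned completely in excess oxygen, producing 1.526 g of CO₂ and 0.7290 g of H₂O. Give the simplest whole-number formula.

mol C = 1.526 g CO₂ ÷ 44.009 g/mol = 0.034675 mol
mol H = 2 × 0.7290 g H₂O ÷ 18.015 g/mol = 0.080933 mol
mass O = 1.423 − (0.41648 + 0.081580) = 0.92494 g → mol O = 0.92494 ÷ 15.999 = 0.057812 mol
Divide by the smallest (0.034675 mol): C 1.000, H 2.334, O 1.667
Multiplying each by 3 gives whole numbers: C 3.00, H 7.00, O 5.00

C3H7O5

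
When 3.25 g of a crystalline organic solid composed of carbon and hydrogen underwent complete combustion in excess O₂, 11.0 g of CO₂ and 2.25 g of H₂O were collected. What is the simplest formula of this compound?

mol C = 11.0 g CO₂ ÷ 44.009 g/mol = 0.2499 mol
mol H = 2 × 2.25 g H₂O ÷ 18.015 g/mol = 0.2498 mol
Divide by the smallest (0.2498 mol): C 1.001, H 1.000

CH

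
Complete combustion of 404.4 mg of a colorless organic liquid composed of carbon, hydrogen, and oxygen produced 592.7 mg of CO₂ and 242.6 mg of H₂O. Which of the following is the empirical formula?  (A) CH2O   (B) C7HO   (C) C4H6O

mol C = 0.5927 g CO₂ ÷ 44.009 g/mol = 0.013468 mol
mol H = 2 × 0.2426 g H₂O ÷ 18.015 g/mol = 0.026933 mol
mass O = 0.4044 − (0.16176 + 0.027149) = 0.21549 g → mol O = 0.21549 ÷ 15.999 = 0.013469 mol
Divide by the smallest (0.013468 mol): C 1.000, H 2.000, O 1.000

(A) CH2O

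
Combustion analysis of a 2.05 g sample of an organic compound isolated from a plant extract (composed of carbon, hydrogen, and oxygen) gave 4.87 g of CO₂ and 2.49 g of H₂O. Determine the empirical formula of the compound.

C4H10O

mol C = 4.87 g CO₂ ÷ 44.009 g/mol = 0.1107 mol
mol H = 2 × 2.49 g H₂O ÷ 18.015 g/mol = 0.2764 mol
mass O = 2.05 − (1.329 + 0.2786) = 0.4422 g → mol O = 0.4422 ÷ 15.999 = 0.02764 mol
Divide by the smallest (0.02764 mol): C 4.003, H 10.001, O 1.000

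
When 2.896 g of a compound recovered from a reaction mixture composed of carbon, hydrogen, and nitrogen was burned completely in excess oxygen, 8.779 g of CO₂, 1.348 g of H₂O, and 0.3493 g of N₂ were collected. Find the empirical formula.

mol C = 8.779 g CO₂ ÷ 44.009 g/mol = 0.19948 mol
mol H = 2 × 1.348 g H₂O ÷ 18.015 g/mol = 0.14965 mol
mol N = 2 × 0.3493 g N₂ ÷ 28.014 g/mol = 0.024938 mol
Divide by the smallest (0.024938 mol): C 7.999, H 6.001, N 1.000

C8H6N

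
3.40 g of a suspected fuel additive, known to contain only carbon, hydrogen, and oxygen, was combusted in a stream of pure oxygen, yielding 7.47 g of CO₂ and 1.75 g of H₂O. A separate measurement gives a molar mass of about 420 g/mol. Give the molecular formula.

mol C = 7.47 g CO₂ ÷ 44.009 g/mol = 0.1697 mol
mol H = 2 × 1.75 g H₂O ÷ 18.015 g/mol = 0.1943 mol
mass O = 3.40 − (2.039 + 0.1958) = 1.165 g → mol O = 1.165 ÷ 15.999 = 0.07284 mol
Divide by the smallest (0.07284 mol): C 2.330, H 2.667, O 1.000
Multiplying each by 3 gives whole numbers: C 6.99, H 8.00, O 3.00
Empirical formula: C7H8O3
Empirical-formula mass = 140.14 g/mol; 420 ÷ 140.14 ≈ 3, so the molecular formula is C21H24O9.

C21H24O9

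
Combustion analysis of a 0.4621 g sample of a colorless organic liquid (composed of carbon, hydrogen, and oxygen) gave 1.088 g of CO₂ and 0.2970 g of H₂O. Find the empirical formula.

mol C = 1.088 g CO₂ ÷ 44.009 g/mol = 0.024722 mol
mol H = 2 × 0.2970 g H₂O ÷ 18.015 g/mol = 0.032973 mol
mass O = 0.4621 − (0.29694 + 0.033236) = 0.13193 g → mol O = 0.13193 ÷ 15.999 = 0.0082458 mol
Divide by the smallest (0.0082458 mol): C 2.998, H 3.999, O 1.000

C3H4O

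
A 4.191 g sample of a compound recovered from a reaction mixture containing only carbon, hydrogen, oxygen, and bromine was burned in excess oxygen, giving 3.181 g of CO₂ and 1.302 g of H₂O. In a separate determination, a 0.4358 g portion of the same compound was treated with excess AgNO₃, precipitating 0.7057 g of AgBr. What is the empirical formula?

mol C = 3.181 g CO₂ ÷ 44.009 g/mol = 0.072281 mol
mol H = 2 × 1.302 g H₂O ÷ 18.015 g/mol = 0.14455 mol
From the AgBr data: mol Br per gram of compound = (0.7057 ÷ 187.772) ÷ 0.4358 = 0.0086239 mol/g, so in the 4.191 g combustion sample mol Br = 0.036143 mol
mass O = 4.191 − (0.86816 + 0.14570 + 2.8879) = 0.28919 g → mol O = 0.28919 ÷ 15.999 = 0.018076 mol
Divide by the smallest (0.018076 mol): C 3.999, H 7.997, Br 2.000, O 1.000

C4H8Br2O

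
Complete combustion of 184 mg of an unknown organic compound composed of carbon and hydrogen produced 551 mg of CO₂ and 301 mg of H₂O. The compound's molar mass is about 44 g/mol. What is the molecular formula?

C3H8

mol C = 0.551 g CO₂ ÷ 44.009 g/mol = 0.01252 mol
mol H = 2 × 0.301 g H₂O ÷ 18.015 g/mol = 0.03342 mol
Divide by the smallest (0.01252 mol): C 1.000, H 2.669
Multiplying each by 3 gives whole numbers: C 3.00, H 8.01
Empirical formula: C3H8
Empirical-formula mass = 44.10 g/mol; 44 ÷ 44.10 ≈ 1, so the molecular formula is C3H8.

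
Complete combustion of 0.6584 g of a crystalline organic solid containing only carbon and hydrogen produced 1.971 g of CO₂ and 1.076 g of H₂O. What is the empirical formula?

mol C = 1.971 g CO₂ ÷ 44.009 g/mol = 0.044786 mol
mol H = 2 × 1.076 g H₂O ÷ 18.015 g/mol = 0.11946 mol
Divide by the smallest (0.044786 mol): C 1.000, H 2.667
Multiplying each by 3 gives whole numbers: C 3.00, H 8.00

C3H8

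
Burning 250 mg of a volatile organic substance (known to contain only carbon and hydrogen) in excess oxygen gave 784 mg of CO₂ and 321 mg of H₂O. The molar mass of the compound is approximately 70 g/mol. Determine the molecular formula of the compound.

mol C = 0.784 g CO₂ ÷ 44.009 g/mol = 0.01781 mol
mol H = 2 × 0.321 g H₂O ÷ 18.015 g/mol = 0.03564 mol
Divide by the smallest (0.01781 mol): C 1.000, H 2.000
Empirical formula: CH2
Empirical-formula mass = 14.03 g/mol; 70 ÷ 14.03 ≈ 5, so the molecular formula is C5H10.

C5H10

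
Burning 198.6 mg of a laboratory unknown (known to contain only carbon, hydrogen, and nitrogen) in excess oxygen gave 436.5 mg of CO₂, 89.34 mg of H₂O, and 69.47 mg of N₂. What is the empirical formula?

mol C = 0.4365 g CO₂ ÷ 44.009 g/mol = 0.0099184 mol
mol H = 2 × 0.08934 g H₂O ÷ 18.015 g/mol = 0.0099184 mol
mol N = 2 × 0.06947 g N₂ ÷ 28.014 g/mol = 0.0049597 mol
Divide by the smallest (0.0049597 mol): C 2.000, H 2.000, N 1.000

C2H2N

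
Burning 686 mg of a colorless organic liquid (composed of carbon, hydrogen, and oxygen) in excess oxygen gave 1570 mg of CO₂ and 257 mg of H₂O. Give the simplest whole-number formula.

mol C = 1.57 g CO₂ ÷ 44.009 g/mol = 0.03567 mol
mol H = 2 × 0.257 g H₂O ÷ 18.015 g/mol = 0.02853 mol
mass O = 0.686 − (0.4285 + 0.02876) = 0.2288 g → mol O = 0.2288 ÷ 15.999 = 0.01430 mol
Divide by the smallest (0.01430 mol): C 2.495, H 1.996, O 1.000
Multiplying each by 2 gives whole numbers: C 4.99, H 3.99, O 2.00

C5H4O2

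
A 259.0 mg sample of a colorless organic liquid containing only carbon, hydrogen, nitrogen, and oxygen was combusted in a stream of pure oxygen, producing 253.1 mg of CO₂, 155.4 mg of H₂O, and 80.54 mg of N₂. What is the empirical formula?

CH3NO

mol C = 0.2531 g CO₂ ÷ 44.009 g/mol = 0.0057511 mol
mol H = 2 × 0.1554 g H₂O ÷ 18.015 g/mol = 0.017252 mol
mol N = 2 × 0.08054 g N₂ ÷ 28.014 g/mol = 0.0057500 mol
mass O = 0.2590 − (0.069076 + 0.017390 + 0.080540) = 0.091993 g → mol O = 0.091993 ÷ 15.999 = 0.0057499 mol
Divide by the smallest (0.0057499 mol): C 1.000, H 3.000, N 1.000, O 1.000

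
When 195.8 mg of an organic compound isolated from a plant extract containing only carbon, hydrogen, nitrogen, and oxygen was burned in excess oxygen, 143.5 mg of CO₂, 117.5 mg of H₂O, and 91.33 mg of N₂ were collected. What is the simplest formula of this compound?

mol C = 0.1435 g CO₂ ÷ 44.009 g/mol = 0.0032607 mol
mol H = 2 × 0.1175 g H₂O ÷ 18.015 g/mol = 0.013045 mol
mol N = 2 × 0.09133 g N₂ ÷ 28.014 g/mol = 0.0065203 mol
mass O = 0.1958 − (0.039164 + 0.013149 + 0.091330) = 0.052157 g → mol O = 0.052157 ÷ 15.999 = 0.0032600 mol
Divide by the smallest (0.0032600 mol): C 1.000, H 4.001, N 2.000, O 1.000

CH4N2O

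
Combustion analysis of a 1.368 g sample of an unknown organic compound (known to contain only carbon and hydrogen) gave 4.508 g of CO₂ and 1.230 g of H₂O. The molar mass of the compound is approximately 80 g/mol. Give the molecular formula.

mol C = 4.508 g CO₂ ÷ 44.009 g/mol = 0.10243 mol
mol H = 2 × 1.230 g H₂O ÷ 18.015 g/mol = 0.13655 mol
Divide by the smallest (0.10243 mol): C 1.000, H 1.333
Multiplying each by 3 gives whole numbers: C 3.00, H 4.00
Empirical formula: C3H4
Empirical-formula mass = 40.06 g/mol; 80 ÷ 40.06 ≈ 2, so the molecular formula is C6H8.

C6H8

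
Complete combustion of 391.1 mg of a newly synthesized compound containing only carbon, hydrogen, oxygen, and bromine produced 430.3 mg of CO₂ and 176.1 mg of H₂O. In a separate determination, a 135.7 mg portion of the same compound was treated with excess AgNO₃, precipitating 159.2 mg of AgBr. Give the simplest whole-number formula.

C8H16Br2O3

mol C = 0.4303 g CO₂ ÷ 44.009 g/mol = 0.0097775 mol
mol H = 2 × 0.1761 g H₂O ÷ 18.015 g/mol = 0.019550 mol
From the AgBr data: mol Br per gram of compound = (0.1592 ÷ 187.772) ÷ 0.1357 = 0.0062479 mol/g, so in the 0.3911 g combustion sample mol Br = 0.0024435 mol
mass O = 0.3911 − (0.11744 + 0.019707 + 0.19525) = 0.058706 g → mol O = 0.058706 ÷ 15.999 = 0.0036694 mol
Divide by the smallest (0.0024435 mol): C 4.001, H 8.001, Br 1.000, O 1.502
Multiplying each by 2 gives whole numbers: C 8.00, H 16.00, Br 2.00, O 3.00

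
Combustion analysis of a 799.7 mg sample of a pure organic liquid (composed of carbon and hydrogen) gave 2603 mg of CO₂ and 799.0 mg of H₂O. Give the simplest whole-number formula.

mol C = 2.603 g CO₂ ÷ 44.009 g/mol = 0.059147 mol
mol H = 2 × 0.7990 g H₂O ÷ 18.015 g/mol = 0.088704 mol
Divide by the smallest (0.059147 mol): C 1.000, H 1.500
Multiplying each by 2 gives whole numbers: C 2.00, H 3.00

C2H3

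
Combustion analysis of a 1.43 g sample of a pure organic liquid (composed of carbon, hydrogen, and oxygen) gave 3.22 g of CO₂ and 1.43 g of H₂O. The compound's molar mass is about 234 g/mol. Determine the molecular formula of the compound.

C12H26O4

mol C = 3.22 g CO₂ ÷ 44.009 g/mol = 0.07317 mol
mol H = 2 × 1.43 g H₂O ÷ 18.015 g/mol = 0.1588 mol
mass O = 1.43 − (0.8788 + 0.1600) = 0.3912 g → mol O = 0.3912 ÷ 15.999 = 0.02445 mol
Divide by the smallest (0.02445 mol): C 2.993, H 6.493, O 1.000
Multiplying each by 2 gives whole numbers: C 5.99, H 12.99, O 2.00
Empirical formula: C6H13O2
Empirical-formula mass = 117.17 g/mol; 234 ÷ 117.17 ≈ 2, so the molecular formula is C12H26O4.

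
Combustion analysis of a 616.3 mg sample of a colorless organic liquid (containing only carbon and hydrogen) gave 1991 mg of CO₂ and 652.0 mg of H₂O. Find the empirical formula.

C5H8

mol C = 1.991 g CO₂ ÷ 44.009 g/mol = 0.045241 mol
mol H = 2 × 0.6520 g H₂O ÷ 18.015 g/mol = 0.072384 mol
Divide by the smallest (0.045241 mol): C 1.000, H 1.600
Multiplying each by 5 gives whole numbers: C 5.00, H 8.00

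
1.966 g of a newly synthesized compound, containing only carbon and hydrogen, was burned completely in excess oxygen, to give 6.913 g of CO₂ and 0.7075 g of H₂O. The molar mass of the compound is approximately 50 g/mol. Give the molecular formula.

mol C = 6.913 g CO₂ ÷ 44.009 g/mol = 0.15708 mol
mol H = 2 × 0.7075 g H₂O ÷ 18.015 g/mol = 0.078546 mol
Divide by the smallest (0.078546 mol): C 2.000, H 1.000
Empirical formula: C2H
Empirical-formula mass = 25.03 g/mol; 50 ÷ 25.03 ≈ 2, so the molecular formula is C4H2.

C4H2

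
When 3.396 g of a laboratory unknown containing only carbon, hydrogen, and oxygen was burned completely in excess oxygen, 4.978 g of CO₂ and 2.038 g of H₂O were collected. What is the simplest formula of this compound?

mol C = 4.978 g CO₂ ÷ 44.009 g/mol = 0.11311 mol
mol H = 2 × 2.038 g H₂O ÷ 18.015 g/mol = 0.22626 mol
mass O = 3.396 − (1.3586 + 0.22807) = 1.8093 g → mol O = 1.8093 ÷ 15.999 = 0.11309 mol
Divide by the smallest (0.11309 mol): C 1.000, H 2.001, O 1.000

CH2O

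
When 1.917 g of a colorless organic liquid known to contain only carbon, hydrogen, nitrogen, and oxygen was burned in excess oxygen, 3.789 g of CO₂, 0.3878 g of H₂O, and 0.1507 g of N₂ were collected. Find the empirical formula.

mol C = 3.789 g CO₂ ÷ 44.009 g/mol = 0.086096 mol
mol H = 2 × 0.3878 g H₂O ÷ 18.015 g/mol = 0.043053 mol
mol N = 2 × 0.1507 g N₂ ÷ 28.014 g/mol = 0.010759 mol
mass O = 1.917 − (1.0341 + 0.043397 + 0.15070) = 0.68880 g → mol O = 0.68880 ÷ 15.999 = 0.043053 mol
Divide by the smallest (0.010759 mol): C 8.002, H 4.002, N 1.000, O 4.002

C8H4NO4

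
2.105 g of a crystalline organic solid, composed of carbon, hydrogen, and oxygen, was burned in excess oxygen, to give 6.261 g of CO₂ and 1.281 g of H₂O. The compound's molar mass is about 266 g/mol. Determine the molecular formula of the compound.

mol C = 6.261 g CO₂ ÷ 44.009 g/mol = 0.14227 mol
mol H = 2 × 1.281 g H₂O ÷ 18.015 g/mol = 0.14221 mol
mass O = 2.105 − (1.7088 + 0.14335) = 0.25289 g → mol O = 0.25289 ÷ 15.999 = 0.015806 mol
Divide by the smallest (0.015806 mol): C 9.001, H 8.997, O 1.000
Empirical formula: C9H9O
Empirical-formula mass = 133.17 g/mol; 266 ÷ 133.17 ≈ 2, so the molecular formula is C18H18O2.

C18H18O2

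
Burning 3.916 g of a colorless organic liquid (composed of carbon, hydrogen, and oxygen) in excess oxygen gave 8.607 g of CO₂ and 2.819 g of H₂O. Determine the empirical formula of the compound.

mol C = 8.607 g CO₂ ÷ 44.009 g/mol = 0.19557 mol
mol H = 2 × 2.819 g H₂O ÷ 18.015 g/mol = 0.31296 mol
mass O = 3.916 − (2.3490 + 0.31547) = 1.2515 g → mol O = 1.2515 ÷ 15.999 = 0.078224 mol
Divide by the smallest (0.078224 mol): C 2.500, H 4.001, O 1.000
Multiplying each by 2 gives whole numbers: C 5.00, H 8.00, O 2.00

C5H8O2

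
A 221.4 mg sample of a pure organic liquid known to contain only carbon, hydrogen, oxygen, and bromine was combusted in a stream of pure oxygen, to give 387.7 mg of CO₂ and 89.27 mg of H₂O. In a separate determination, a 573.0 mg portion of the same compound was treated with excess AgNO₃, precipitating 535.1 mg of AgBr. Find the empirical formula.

C8H9BrO

mol C = 0.3877 g CO₂ ÷ 44.009 g/mol = 0.0088096 mol
mol H = 2 × 0.08927 g H₂O ÷ 18.015 g/mol = 0.0099106 mol
From the AgBr data: mol Br per gram of compound = (0.5351 ÷ 187.772) ÷ 0.5730 = 0.0049734 mol/g, so in the 0.2214 g combustion sample mol Br = 0.0011011 mol
mass O = 0.2214 − (0.10581 + 0.0099899 + 0.087982) = 0.017616 g → mol O = 0.017616 ÷ 15.999 = 0.0011011 mol
Divide by the smallest (0.0011011 mol): C 8.001, H 9.001, Br 1.000, O 1.000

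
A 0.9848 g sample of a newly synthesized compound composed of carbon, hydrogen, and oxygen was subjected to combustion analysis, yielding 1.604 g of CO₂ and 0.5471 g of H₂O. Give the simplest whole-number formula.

C6H10O5

mol C = 1.604 g CO₂ ÷ 44.009 g/mol = 0.036447 mol
mol H = 2 × 0.5471 g H₂O ÷ 18.015 g/mol = 0.060738 mol
mass O = 0.9848 − (0.43777 + 0.061224) = 0.48581 g → mol O = 0.48581 ÷ 15.999 = 0.030365 mol
Divide by the smallest (0.030365 mol): C 1.200, H 2.000, O 1.000
Multiplying each by 5 gives whole numbers: C 6.00, H 10.00, O 5.00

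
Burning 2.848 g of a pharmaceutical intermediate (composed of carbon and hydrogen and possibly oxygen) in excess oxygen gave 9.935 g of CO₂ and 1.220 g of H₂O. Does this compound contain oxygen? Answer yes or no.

no

mol C = 9.935 g CO₂ ÷ 44.009 g/mol = 0.22575 mol
mol H = 2 × 1.220 g H₂O ÷ 18.015 g/mol = 0.13544 mol
C and H together account for 2.8480 g — essentially the entire 2.848 g sample — so the compound contains no oxygen.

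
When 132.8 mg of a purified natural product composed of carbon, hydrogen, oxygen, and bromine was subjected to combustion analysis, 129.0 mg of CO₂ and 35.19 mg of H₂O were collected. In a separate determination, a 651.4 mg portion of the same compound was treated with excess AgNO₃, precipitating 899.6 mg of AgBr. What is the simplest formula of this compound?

C3H4BrO

mol C = 0.1290 g CO₂ ÷ 44.009 g/mol = 0.0029312 mol
mol H = 2 × 0.03519 g H₂O ÷ 18.015 g/mol = 0.0039067 mol
From the AgBr data: mol Br per gram of compound = (0.8996 ÷ 187.772) ÷ 0.6514 = 0.0073548 mol/g, so in the 0.1328 g combustion sample mol Br = 0.00097672 mol
mass O = 0.1328 − (0.035207 + 0.0039380 + 0.078044) = 0.015612 g → mol O = 0.015612 ÷ 15.999 = 0.00097578 mol
Divide by the smallest (0.00097578 mol): C 3.004, H 4.004, Br 1.001, O 1.000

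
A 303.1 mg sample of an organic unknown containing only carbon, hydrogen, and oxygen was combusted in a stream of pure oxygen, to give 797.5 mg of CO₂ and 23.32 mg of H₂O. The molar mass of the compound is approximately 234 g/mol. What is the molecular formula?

C14H2O4

mol C = 0.7975 g CO₂ ÷ 44.009 g/mol = 0.018121 mol
mol H = 2 × 0.02332 g H₂O ÷ 18.015 g/mol = 0.0025890 mol
mass O = 0.3031 − (0.21765 + 0.0026097) = 0.082835 g → mol O = 0.082835 ÷ 15.999 = 0.0051775 mol
Divide by the smallest (0.0025890 mol): C 6.999, H 1.000, O 2.000
Empirical formula: C7HO2
Empirical-formula mass = 117.08 g/mol; 234 ÷ 117.08 ≈ 2, so the molecular formula is C14H2O4.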